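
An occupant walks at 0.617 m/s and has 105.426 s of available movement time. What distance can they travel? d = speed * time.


d = 0.617 * 105.426 = 65.048 m

65.048 m


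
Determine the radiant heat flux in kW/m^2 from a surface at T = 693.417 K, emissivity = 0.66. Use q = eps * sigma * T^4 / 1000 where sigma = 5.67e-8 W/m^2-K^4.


T^4 = 2.3119e+11
q = 0.66 * 5.67e-8 * 2.3119e+11 / 1000 = 8.6518 kW/m^2

8.6518 kW/m^2


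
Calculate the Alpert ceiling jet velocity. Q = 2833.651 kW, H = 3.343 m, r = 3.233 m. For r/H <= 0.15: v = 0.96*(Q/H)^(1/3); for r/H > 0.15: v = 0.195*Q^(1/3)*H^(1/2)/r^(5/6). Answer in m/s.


r/H = 3.233 / 3.343 = 0.96710
r/H > 0.15, so v = 0.195*Q^(1/3)*H^(1/2)/r^(5/6)
Q^(1/3) = 14.151
H^(1/2) = 1.8284
r^(5/6) = 2.6587
v = 0.195 * 14.151 * 1.8284 / 2.6587 = 1.8976 m/s

1.8976 m/s


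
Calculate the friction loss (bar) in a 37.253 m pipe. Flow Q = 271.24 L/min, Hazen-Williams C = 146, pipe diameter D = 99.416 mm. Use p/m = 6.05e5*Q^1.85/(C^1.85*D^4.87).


Q^1.85 = 31747
C^1.85 = 10094
D^4.87 = 5.3409e+09
p/m = 0.00035628 bar/m
p_total = 0.00035628 * 37.253 = 0.013273 bar

0.013273 bar


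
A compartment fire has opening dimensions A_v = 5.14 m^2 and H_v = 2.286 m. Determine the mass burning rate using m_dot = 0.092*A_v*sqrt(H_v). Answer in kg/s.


sqrt(H_v) = 1.5120
m_dot = 0.092 * 5.14 * 1.5120 = 0.71497 kg/s

0.71497 kg/s


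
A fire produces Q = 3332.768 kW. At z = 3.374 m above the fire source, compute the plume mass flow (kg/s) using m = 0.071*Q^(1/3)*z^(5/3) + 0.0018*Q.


Q^(1/3) = 14.937
z^(5/3) = 7.5900
First term = 0.071 * 14.937 * 7.5900 = 8.0495
Second term = 0.0018 * 3332.768 = 5.9990
m = 14.048 kg/s

14.048 kg/s


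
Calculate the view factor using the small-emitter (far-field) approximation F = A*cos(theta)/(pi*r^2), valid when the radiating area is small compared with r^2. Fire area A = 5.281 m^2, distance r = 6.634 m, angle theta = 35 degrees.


cos(35 deg) = 0.81915
pi*r^2 = 138.26
F = 5.281 * 0.81915 / 138.26 = 0.031288

0.031288


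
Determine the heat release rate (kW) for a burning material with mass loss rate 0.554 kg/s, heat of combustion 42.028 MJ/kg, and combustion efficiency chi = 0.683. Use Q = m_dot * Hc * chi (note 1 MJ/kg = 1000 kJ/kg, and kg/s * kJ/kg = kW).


Hc = 42.028 MJ/kg = 42.028 * 1000 kJ/kg = 42028 kJ/kg
Q = 0.554 kg/s * 42028 kJ/kg * 0.683 = 15903 kW

15903 kW


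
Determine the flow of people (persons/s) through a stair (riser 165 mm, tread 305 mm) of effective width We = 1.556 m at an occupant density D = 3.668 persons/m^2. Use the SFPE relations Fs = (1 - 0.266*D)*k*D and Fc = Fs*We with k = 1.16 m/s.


1 - 0.266*D = 1 - 0.266*3.668 = 0.024312
Fs = 0.024312 * 1.16 * 3.668 = 0.10344 persons/(s*m)
Fc = 0.10344 * 1.556 = 0.16096 persons/s

0.16096 persons/s


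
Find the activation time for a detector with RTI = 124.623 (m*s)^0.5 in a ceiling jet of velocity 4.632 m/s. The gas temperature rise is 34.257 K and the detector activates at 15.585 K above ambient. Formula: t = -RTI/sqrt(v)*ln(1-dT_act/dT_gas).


dT_act/dT_gas = 0.45494
ln(1 - 0.45494) = -0.60687
t = -124.623 / sqrt(4.632) * -0.60687 = 35.140 s

35.140 s


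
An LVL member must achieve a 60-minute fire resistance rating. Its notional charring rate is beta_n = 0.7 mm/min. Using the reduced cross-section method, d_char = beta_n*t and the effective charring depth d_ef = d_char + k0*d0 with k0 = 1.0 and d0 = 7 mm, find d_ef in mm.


d_char = 0.7 * 60 = 42 mm
d_ef = 42 + 1.0*7 = 49 mm

49 mm


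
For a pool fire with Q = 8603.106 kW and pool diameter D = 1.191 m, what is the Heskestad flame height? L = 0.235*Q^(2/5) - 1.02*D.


Q^(2/5) = 37.485
0.235 * Q^(2/5) = 8.8091
1.02 * D = 1.2148
L = 7.5942 m

7.5942 m


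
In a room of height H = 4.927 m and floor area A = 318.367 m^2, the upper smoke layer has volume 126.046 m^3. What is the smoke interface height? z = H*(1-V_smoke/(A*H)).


V/(A*H) = 0.080356
1 - 0.080356 = 0.91964
z = 4.927 * 0.91964 = 4.5311 m

4.5311 m


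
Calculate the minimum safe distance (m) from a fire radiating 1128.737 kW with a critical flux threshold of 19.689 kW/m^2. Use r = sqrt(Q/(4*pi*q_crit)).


4*pi*q_crit = 247.42
Q/(4*pi*q_crit) = 4.5620
r = sqrt(4.5620) = 2.1359 m

2.1359 m


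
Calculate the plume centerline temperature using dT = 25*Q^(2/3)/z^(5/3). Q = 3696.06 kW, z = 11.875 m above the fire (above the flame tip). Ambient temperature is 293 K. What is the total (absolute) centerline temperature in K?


Q^(2/3) = 239.05
z^(5/3) = 61.810
dT = 25 * 239.05 / 61.810 = 96.689 K
T = 293 + 96.689 = 389.69 K

389.69 K


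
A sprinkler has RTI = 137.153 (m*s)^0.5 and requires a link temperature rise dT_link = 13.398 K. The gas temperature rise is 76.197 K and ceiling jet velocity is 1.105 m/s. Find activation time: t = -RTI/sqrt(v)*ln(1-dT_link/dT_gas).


dT_link/dT_gas = 0.17583
ln(1 - 0.17583) = -0.19338
t = -137.153 / sqrt(1.105) * -0.19338 = 25.231 s

25.231 s


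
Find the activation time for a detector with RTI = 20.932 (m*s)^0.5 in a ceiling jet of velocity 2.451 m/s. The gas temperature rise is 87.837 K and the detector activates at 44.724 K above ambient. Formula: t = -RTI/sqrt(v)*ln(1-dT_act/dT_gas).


dT_act/dT_gas = 0.50917
ln(1 - 0.50917) = -0.71166
t = -20.932 / sqrt(2.451) * -0.71166 = 9.5150 s

9.5150 s


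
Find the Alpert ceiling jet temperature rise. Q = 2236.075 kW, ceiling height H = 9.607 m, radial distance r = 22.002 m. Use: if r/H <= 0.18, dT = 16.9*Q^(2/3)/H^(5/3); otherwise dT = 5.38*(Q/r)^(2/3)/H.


r/H = 22.002 / 9.607 = 2.2902
r/H > 0.18, so dT = 5.38*(Q/r)^(2/3)/H
Q/r = 101.63
(Q/r)^(2/3) = 21.778
dT = 5.38 * 21.778 / 9.607 = 12.196 K

12.196 K


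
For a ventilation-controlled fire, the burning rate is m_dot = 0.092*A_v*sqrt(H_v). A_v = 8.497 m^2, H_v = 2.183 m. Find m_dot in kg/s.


sqrt(H_v) = 1.4775
m_dot = 0.092 * 8.497 * 1.4775 = 1.1550 kg/s

1.1550 kg/s


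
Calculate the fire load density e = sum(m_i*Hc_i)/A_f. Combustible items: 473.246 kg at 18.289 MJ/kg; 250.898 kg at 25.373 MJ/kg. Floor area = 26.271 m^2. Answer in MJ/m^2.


Total energy = 473.246*18.289 + 250.898*25.373
= 8655.196 + 6366.035
= 15021.23 MJ
e = 15021.23 / 26.271 = 571.78 MJ/m^2

571.78 MJ/m^2


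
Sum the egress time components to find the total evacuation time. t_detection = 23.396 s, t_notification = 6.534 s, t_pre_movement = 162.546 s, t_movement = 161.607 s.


Total = 23.396 + 6.534 + 162.546 + 161.607 = 354.083 s

354.083 s


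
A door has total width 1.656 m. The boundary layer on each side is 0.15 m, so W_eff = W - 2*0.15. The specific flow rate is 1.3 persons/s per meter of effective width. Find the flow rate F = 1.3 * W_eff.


W_eff = 1.656 - 0.30 = 1.356 m
F = 1.3 * 1.356 = 1.7628 persons/s

1.7628 persons/s


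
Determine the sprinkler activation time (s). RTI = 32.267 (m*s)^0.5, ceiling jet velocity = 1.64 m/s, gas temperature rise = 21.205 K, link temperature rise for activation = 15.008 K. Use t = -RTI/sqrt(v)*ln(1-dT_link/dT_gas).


dT_link/dT_gas = 0.70776
ln(1 - 0.70776) = -1.2302
t = -32.267 / sqrt(1.64) * -1.2302 = 30.996 s

30.996 s


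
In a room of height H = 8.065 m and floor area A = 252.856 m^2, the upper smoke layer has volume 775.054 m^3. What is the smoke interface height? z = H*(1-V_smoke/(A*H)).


V/(A*H) = 0.38006
1 - 0.38006 = 0.61994
z = 8.065 * 0.61994 = 4.9998 m

4.9998 m


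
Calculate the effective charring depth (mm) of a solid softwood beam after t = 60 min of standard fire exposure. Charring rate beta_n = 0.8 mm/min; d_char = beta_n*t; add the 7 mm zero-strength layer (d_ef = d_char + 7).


d_char = 0.8 * 60 = 48 mm
d_ef = 48 + 1.0*7 = 55 mm

55 mm


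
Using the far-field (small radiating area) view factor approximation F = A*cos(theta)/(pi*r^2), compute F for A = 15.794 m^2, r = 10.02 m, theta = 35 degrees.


cos(35 deg) = 0.81915
pi*r^2 = 315.42
F = 15.794 * 0.81915 / 315.42 = 0.041018

0.041018


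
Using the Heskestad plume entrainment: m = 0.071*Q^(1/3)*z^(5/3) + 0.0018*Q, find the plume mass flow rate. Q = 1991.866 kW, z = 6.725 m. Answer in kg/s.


Q^(1/3) = 12.582
z^(5/3) = 23.960
First term = 0.071 * 12.582 * 23.960 = 21.404
Second term = 0.0018 * 1991.866 = 3.5854
m = 24.990 kg/s

24.990 kg/s


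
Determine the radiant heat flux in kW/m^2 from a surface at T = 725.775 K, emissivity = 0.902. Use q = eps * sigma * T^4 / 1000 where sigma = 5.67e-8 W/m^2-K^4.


T^4 = 2.7746e+11
q = 0.902 * 5.67e-8 * 2.7746e+11 / 1000 = 14.190 kW/m^2

14.190 kW/m^2


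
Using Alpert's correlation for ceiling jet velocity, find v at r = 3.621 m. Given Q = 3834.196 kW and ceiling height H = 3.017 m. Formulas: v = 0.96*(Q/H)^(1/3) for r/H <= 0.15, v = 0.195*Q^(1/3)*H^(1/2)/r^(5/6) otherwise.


r/H = 3.621 / 3.017 = 1.2002
r/H > 0.15, so v = 0.195*Q^(1/3)*H^(1/2)/r^(5/6)
Q^(1/3) = 15.652
H^(1/2) = 1.7370
r^(5/6) = 2.9221
v = 0.195 * 15.652 * 1.7370 / 2.9221 = 1.8142 m/s

1.8142 m/s


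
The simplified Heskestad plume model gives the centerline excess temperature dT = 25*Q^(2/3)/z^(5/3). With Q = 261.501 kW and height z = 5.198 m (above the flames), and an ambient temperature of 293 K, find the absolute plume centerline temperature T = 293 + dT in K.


Q^(2/3) = 40.893
z^(5/3) = 15.598
dT = 25 * 40.893 / 15.598 = 65.543 K
T = 293 + 65.543 = 358.54 K

358.54 K


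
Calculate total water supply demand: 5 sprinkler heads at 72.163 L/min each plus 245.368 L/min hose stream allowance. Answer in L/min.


Sprinkler demand = 5 * 72.163 = 360.815 L/min
Total = 360.815 + 245.368 = 606.183 L/min

606.183 L/min


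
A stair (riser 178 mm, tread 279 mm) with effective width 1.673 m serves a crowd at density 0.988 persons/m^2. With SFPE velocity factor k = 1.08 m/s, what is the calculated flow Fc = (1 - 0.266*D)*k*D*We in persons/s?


1 - 0.266*D = 1 - 0.266*0.988 = 0.73719
Fs = 0.73719 * 1.08 * 0.988 = 0.78661 persons/(s*m)
Fc = 0.78661 * 1.673 = 1.3160 persons/s

1.3160 persons/s


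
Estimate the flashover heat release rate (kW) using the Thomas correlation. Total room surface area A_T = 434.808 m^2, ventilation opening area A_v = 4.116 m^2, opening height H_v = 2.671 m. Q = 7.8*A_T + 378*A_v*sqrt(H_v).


7.8*A_T = 3391.5
sqrt(H_v) = 1.6343
378*A_v*sqrt(H_v) = 2542.8
Q = 3391.5 + 2542.8 = 5934.3 kW

5934.3 kW


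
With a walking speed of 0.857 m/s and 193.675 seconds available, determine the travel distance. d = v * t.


d = 0.857 * 193.675 = 165.98 m

165.98 m


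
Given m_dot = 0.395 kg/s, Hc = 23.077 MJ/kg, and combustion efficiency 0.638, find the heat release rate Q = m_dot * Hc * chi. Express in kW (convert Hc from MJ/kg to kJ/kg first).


Hc = 23.077 MJ/kg = 23.077 * 1000 kJ/kg = 23077 kJ/kg
Q = 0.395 kg/s * 23077 kJ/kg * 0.638 = 5815.6 kW

5815.6 kW


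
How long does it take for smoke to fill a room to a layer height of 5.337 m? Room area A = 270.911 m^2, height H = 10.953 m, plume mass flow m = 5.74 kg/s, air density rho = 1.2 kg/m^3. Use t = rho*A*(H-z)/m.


H - z = 5.616 m
t = 1.2 * 270.911 * 5.616 / 5.74 = 318.07 s

318.07 s


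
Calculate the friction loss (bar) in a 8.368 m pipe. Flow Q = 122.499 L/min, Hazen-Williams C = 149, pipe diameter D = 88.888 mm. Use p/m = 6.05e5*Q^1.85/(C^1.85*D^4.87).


Q^1.85 = 7295.3
C^1.85 = 10481
D^4.87 = 3.0965e+09
p/m = 0.00013600 bar/m
p_total = 0.00013600 * 8.368 = 0.0011381 bar

0.0011381 bar


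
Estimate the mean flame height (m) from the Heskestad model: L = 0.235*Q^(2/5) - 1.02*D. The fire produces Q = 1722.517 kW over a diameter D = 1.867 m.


Q^(2/5) = 19.700
0.235 * Q^(2/5) = 4.6295
1.02 * D = 1.9043
L = 2.7252 m

2.7252 m


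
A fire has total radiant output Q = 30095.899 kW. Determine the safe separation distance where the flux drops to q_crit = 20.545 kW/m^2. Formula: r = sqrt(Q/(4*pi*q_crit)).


4*pi*q_crit = 258.18
Q/(4*pi*q_crit) = 116.57
r = sqrt(116.57) = 10.797 m

10.797 m


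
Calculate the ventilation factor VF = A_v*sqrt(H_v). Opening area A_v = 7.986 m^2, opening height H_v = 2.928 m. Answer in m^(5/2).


sqrt(H_v) = 1.7111
VF = 7.986 * 1.7111 = 13.665 m^(5/2)

13.665 m^(5/2)


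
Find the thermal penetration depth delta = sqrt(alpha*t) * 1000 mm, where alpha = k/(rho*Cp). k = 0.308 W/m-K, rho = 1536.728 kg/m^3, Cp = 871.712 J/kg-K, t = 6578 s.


alpha = 0.308 / (1536.728 * 871.712) = 2.2992e-07 m^2/s
alpha * t = 0.0015124
delta = sqrt(0.0015124) * 1000 = 38.890 mm

38.890 mm


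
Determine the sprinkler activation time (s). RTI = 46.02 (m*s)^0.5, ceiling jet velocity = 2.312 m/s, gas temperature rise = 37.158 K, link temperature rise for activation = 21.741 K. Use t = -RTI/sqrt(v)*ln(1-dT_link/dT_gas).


dT_link/dT_gas = 0.58510
ln(1 - 0.58510) = -0.87971
t = -46.02 / sqrt(2.312) * -0.87971 = 26.625 s

26.625 s


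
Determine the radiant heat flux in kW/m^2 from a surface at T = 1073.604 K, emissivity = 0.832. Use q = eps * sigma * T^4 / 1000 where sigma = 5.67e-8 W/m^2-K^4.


T^4 = 1.3285e+12
q = 0.832 * 5.67e-8 * 1.3285e+12 / 1000 = 62.673 kW/m^2

62.673 kW/m^2


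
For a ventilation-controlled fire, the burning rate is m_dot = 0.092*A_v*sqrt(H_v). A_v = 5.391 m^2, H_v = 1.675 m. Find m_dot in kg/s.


sqrt(H_v) = 1.2942
m_dot = 0.092 * 5.391 * 1.2942 = 0.64190 kg/s

0.64190 kg/s


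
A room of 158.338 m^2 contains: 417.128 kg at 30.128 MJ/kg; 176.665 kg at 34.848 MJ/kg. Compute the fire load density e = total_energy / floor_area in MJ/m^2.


Total energy = 417.128*30.128 + 176.665*34.848
= 12567.23 + 6156.422
= 18723.65 MJ
e = 18723.65 / 158.338 = 118.25 MJ/m^2

118.25 MJ/m^2


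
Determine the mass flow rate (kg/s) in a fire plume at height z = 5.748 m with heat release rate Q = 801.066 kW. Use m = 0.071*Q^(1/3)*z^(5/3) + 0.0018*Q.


Q^(1/3) = 9.2873
z^(5/3) = 18.444
First term = 0.071 * 9.2873 * 18.444 = 12.162
Second term = 0.0018 * 801.066 = 1.4419
m = 13.604 kg/s

13.604 kg/s


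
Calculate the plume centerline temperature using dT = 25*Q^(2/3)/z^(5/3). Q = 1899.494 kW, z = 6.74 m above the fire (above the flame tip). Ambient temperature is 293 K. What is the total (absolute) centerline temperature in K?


Q^(2/3) = 153.38
z^(5/3) = 24.049
dT = 25 * 153.38 / 24.049 = 159.44 K
T = 293 + 159.44 = 452.44 K

452.44 K


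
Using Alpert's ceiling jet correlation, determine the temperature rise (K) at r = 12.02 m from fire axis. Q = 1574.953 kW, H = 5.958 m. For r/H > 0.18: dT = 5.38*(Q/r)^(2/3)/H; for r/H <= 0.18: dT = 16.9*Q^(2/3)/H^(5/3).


r/H = 12.02 / 5.958 = 2.0175
r/H > 0.18, so dT = 5.38*(Q/r)^(2/3)/H
Q/r = 131.03
(Q/r)^(2/3) = 25.797
dT = 5.38 * 25.797 / 5.958 = 23.295 K

23.295 K


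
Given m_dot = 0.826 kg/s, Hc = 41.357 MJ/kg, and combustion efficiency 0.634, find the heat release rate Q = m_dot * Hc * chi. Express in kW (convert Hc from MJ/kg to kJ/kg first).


Hc = 41.357 MJ/kg = 41.357 * 1000 kJ/kg = 41357 kJ/kg
Q = 0.826 kg/s * 41357 kJ/kg * 0.634 = 21658 kW

21658 kW


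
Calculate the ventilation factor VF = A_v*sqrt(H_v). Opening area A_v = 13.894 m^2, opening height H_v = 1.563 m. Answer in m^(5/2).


sqrt(H_v) = 1.2502
VF = 13.894 * 1.2502 = 17.370 m^(5/2)

17.370 m^(5/2)


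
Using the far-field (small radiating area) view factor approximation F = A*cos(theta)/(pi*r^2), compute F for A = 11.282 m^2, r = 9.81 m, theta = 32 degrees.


cos(32 deg) = 0.84805
pi*r^2 = 302.33
F = 11.282 * 0.84805 / 302.33 = 0.031646

0.031646


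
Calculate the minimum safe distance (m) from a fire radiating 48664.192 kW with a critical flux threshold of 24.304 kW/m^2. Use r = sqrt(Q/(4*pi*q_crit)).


4*pi*q_crit = 305.41
Q/(4*pi*q_crit) = 159.34
r = sqrt(159.34) = 12.623 m

12.623 m


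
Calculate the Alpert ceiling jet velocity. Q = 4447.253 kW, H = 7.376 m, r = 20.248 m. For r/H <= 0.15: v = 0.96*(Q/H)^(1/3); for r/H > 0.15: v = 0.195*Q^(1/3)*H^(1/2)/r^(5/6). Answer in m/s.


r/H = 20.248 / 7.376 = 2.7451
r/H > 0.15, so v = 0.195*Q^(1/3)*H^(1/2)/r^(5/6)
Q^(1/3) = 16.445
H^(1/2) = 2.7159
r^(5/6) = 12.265
v = 0.195 * 16.445 * 2.7159 / 12.265 = 0.71011 m/s

0.71011 m/s


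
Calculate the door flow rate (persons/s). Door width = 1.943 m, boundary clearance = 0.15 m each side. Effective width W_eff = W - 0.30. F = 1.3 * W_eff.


W_eff = 1.943 - 0.30 = 1.643 m
F = 1.3 * 1.643 = 2.1359 persons/s

2.1359 persons/s


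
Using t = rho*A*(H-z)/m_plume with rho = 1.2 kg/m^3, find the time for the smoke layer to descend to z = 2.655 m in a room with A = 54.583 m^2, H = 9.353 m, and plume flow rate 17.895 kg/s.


H - z = 6.698 m
t = 1.2 * 54.583 * 6.698 / 17.895 = 24.516 s

24.516 s


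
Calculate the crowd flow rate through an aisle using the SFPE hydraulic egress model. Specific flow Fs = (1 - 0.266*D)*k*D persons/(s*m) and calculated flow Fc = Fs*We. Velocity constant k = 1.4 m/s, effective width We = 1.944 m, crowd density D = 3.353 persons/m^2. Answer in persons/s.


1 - 0.266*D = 1 - 0.266*3.353 = 0.10810
Fs = 0.10810 * 1.4 * 3.353 = 0.50745 persons/(s*m)
Fc = 0.50745 * 1.944 = 0.98649 persons/s

0.98649 persons/s


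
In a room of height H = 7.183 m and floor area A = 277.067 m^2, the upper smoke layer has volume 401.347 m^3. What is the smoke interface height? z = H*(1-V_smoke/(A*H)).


V/(A*H) = 0.20166
1 - 0.20166 = 0.79834
z = 7.183 * 0.79834 = 5.7344 m

5.7344 m


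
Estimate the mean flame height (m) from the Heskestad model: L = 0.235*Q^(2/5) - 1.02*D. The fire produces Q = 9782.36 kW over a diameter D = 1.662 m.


Q^(2/5) = 39.462
0.235 * Q^(2/5) = 9.2735
1.02 * D = 1.6952
L = 7.5783 m

7.5783 m


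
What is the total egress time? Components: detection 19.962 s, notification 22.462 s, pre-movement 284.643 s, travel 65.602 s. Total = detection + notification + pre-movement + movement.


Total = 19.962 + 22.462 + 284.643 + 65.602 = 392.669 s

392.669 s


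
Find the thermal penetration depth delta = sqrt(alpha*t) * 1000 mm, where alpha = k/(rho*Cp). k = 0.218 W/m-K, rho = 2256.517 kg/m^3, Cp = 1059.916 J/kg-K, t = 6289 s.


alpha = 0.218 / (2256.517 * 1059.916) = 9.1148e-08 m^2/s
alpha * t = 0.00057323
delta = sqrt(0.00057323) * 1000 = 23.942 mm

23.942 mm


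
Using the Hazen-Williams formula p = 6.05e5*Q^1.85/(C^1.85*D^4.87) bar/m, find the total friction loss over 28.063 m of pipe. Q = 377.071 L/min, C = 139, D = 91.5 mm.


Q^1.85 = 58396
C^1.85 = 9216.7
D^4.87 = 3.5655e+09
p/m = 0.0010751 bar/m
p_total = 0.0010751 * 28.063 = 0.030170 bar

0.030170 bar


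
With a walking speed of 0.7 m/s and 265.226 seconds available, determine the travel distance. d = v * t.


d = 0.7 * 265.226 = 185.66 m

185.66 m


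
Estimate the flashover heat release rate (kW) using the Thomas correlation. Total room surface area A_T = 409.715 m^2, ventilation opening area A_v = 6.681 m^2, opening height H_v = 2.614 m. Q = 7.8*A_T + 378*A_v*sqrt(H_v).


7.8*A_T = 3195.777
sqrt(H_v) = 1.6168
378*A_v*sqrt(H_v) = 4083.1
Q = 3195.777 + 4083.1 = 7278.8 kW

7278.8 kW


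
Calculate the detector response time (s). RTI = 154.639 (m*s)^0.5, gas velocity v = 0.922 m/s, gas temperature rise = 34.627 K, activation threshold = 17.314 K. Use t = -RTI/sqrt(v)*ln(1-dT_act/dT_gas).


dT_act/dT_gas = 0.50001
ln(1 - 0.50001) = -0.69318
t = -154.639 / sqrt(0.922) * -0.69318 = 111.63 s

111.63 s


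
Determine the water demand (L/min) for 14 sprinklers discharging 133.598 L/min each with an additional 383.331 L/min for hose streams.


Sprinkler demand = 14 * 133.598 = 1870.372 L/min
Total = 1870.372 + 383.331 = 2253.703 L/min

2253.703 L/min


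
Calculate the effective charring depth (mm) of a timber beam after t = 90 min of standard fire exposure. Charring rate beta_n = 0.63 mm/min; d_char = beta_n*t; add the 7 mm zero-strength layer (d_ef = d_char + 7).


d_char = 0.63 * 90 = 56.7 mm
d_ef = 56.7 + 1.0*7 = 63.7 mm

63.7 mm


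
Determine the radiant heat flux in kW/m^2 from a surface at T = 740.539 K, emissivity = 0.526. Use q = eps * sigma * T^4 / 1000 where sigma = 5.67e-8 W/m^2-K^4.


T^4 = 3.0074e+11
q = 0.526 * 5.67e-8 * 3.0074e+11 / 1000 = 8.9693 kW/m^2

8.9693 kW/m^2


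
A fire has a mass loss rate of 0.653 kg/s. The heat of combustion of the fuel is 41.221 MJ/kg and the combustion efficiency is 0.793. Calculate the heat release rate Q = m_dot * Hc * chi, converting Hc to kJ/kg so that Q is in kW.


Hc = 41.221 MJ/kg = 41.221 * 1000 kJ/kg = 41221 kJ/kg
Q = 0.653 kg/s * 41221 kJ/kg * 0.793 = 21345 kW

21345 kW


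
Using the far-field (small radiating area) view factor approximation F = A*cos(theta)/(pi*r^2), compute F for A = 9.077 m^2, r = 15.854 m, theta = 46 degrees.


cos(46 deg) = 0.69466
pi*r^2 = 789.64
F = 9.077 * 0.69466 / 789.64 = 0.0079852

0.0079852


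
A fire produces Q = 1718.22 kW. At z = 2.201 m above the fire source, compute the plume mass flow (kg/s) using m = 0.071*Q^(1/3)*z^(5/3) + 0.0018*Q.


Q^(1/3) = 11.977
z^(5/3) = 3.7242
First term = 0.071 * 11.977 * 3.7242 = 3.1670
Second term = 0.0018 * 1718.22 = 3.0928
m = 6.2598 kg/s

6.2598 kg/s


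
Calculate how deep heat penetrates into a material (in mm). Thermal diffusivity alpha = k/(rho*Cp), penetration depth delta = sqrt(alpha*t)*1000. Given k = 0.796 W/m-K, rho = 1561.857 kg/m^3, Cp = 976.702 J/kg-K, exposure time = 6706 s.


alpha = 0.796 / (1561.857 * 976.702) = 5.2181e-07 m^2/s
alpha * t = 0.0034992
delta = sqrt(0.0034992) * 1000 = 59.154 mm

59.154 mm


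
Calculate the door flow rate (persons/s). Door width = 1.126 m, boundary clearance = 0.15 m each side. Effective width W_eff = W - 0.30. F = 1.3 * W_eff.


W_eff = 1.126 - 0.30 = 0.826 m
F = 1.3 * 0.826 = 1.0738 persons/s

1.0738 persons/s


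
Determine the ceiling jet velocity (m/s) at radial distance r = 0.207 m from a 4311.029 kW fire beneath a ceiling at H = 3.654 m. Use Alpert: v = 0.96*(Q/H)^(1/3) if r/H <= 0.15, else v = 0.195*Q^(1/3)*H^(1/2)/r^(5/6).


r/H = 0.207 / 3.654 = 0.056650
r/H <= 0.15, so v = 0.96*(Q/H)^(1/3)
Q/H = 1179.8
(Q/H)^(1/3) = 10.567
v = 0.96 * 10.567 = 10.144 m/s

10.144 m/s


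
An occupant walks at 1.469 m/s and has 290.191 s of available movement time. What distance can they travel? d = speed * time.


d = 1.469 * 290.191 = 426.29 m

426.29 m


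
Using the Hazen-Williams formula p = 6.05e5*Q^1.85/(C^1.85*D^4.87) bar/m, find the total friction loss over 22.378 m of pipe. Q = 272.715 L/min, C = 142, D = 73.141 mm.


Q^1.85 = 32067
C^1.85 = 9588.1
D^4.87 = 1.1980e+09
p/m = 0.0016890 bar/m
p_total = 0.0016890 * 22.378 = 0.037796 bar

0.037796 bar


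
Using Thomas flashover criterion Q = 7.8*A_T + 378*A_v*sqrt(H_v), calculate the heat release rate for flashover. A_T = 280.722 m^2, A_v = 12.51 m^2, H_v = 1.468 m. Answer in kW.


7.8*A_T = 2189.6
sqrt(H_v) = 1.2116
378*A_v*sqrt(H_v) = 5729.4
Q = 2189.6 + 5729.4 = 7919.1 kW

7919.1 kW


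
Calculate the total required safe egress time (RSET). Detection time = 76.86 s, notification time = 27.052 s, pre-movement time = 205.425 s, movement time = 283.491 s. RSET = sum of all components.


Total = 76.86 + 27.052 + 205.425 + 283.491 = 592.828 s

592.828 s


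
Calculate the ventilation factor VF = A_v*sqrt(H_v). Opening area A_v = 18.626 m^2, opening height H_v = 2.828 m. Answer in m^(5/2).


sqrt(H_v) = 1.6817
VF = 18.626 * 1.6817 = 31.323 m^(5/2)

31.323 m^(5/2)


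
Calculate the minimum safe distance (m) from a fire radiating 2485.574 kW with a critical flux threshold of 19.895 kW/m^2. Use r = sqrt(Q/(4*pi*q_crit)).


4*pi*q_crit = 250.01
Q/(4*pi*q_crit) = 9.9420
r = sqrt(9.9420) = 3.1531 m

3.1531 m


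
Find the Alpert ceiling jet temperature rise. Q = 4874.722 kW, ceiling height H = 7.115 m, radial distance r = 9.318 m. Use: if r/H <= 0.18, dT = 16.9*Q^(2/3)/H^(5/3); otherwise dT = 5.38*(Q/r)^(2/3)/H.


r/H = 9.318 / 7.115 = 1.3096
r/H > 0.18, so dT = 5.38*(Q/r)^(2/3)/H
Q/r = 523.15
(Q/r)^(2/3) = 64.926
dT = 5.38 * 64.926 / 7.115 = 49.094 K

49.094 K


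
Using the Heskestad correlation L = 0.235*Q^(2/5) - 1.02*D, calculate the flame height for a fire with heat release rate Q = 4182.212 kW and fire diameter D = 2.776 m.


Q^(2/5) = 28.091
0.235 * Q^(2/5) = 6.6013
1.02 * D = 2.8315
L = 3.7698 m

3.7698 m


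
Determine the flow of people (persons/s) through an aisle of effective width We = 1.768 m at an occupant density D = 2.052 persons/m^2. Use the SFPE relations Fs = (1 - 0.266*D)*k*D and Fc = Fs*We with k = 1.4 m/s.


1 - 0.266*D = 1 - 0.266*2.052 = 0.45417
Fs = 0.45417 * 1.4 * 2.052 = 1.3047 persons/(s*m)
Fc = 1.3047 * 1.768 = 2.3068 persons/s

2.3068 persons/s


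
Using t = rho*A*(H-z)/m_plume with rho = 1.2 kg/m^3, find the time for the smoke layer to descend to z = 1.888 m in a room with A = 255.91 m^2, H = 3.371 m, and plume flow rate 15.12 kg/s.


H - z = 1.483 m
t = 1.2 * 255.91 * 1.483 / 15.12 = 30.120 s

30.120 s


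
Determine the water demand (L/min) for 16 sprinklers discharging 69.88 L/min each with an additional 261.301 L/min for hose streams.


Sprinkler demand = 16 * 69.88 = 1118.08 L/min
Total = 1118.08 + 261.301 = 1379.381 L/min

1379.381 L/min


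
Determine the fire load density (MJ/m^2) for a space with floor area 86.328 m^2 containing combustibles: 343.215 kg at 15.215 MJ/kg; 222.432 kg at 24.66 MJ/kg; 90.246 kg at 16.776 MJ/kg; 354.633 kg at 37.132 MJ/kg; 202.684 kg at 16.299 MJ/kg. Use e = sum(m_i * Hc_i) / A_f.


Total energy = 343.215*15.215 + 222.432*24.66 + 90.246*16.776 + 354.633*37.132 + 202.684*16.299
= 5222.016 + 5485.173 + 1513.967 + 13168.23 + 3303.547
= 28692.94 MJ
e = 28692.94 / 86.328 = 332.37 MJ/m^2

332.37 MJ/m^2


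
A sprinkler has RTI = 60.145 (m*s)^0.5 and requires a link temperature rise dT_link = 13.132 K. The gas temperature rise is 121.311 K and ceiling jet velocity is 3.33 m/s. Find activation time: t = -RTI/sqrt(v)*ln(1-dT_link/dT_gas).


dT_link/dT_gas = 0.10825
ln(1 - 0.10825) = -0.11457
t = -60.145 / sqrt(3.33) * -0.11457 = 3.7761 s

3.7761 s


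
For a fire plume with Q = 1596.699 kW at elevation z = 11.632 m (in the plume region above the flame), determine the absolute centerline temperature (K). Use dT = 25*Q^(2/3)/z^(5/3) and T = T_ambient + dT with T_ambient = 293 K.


Q^(2/3) = 136.61
z^(5/3) = 59.716
dT = 25 * 136.61 / 59.716 = 57.191 K
T = 293 + 57.191 = 350.19 K

350.19 K


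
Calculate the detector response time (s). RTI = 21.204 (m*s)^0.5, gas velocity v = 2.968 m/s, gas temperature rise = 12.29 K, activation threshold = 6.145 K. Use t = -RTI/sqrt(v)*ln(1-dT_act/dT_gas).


dT_act/dT_gas = 0.5
ln(1 - 0.5) = -0.69315
t = -21.204 / sqrt(2.968) * -0.69315 = 8.5312 s

8.5312 s


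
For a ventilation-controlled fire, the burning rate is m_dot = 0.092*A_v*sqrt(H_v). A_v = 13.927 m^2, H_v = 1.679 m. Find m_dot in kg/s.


sqrt(H_v) = 1.2958
m_dot = 0.092 * 13.927 * 1.2958 = 1.6602 kg/s

1.6602 kg/s


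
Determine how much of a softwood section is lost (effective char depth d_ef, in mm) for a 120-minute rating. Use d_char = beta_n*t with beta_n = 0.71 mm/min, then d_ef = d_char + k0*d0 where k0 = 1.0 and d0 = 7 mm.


d_char = 0.71 * 120 = 85.2 mm
d_ef = 85.2 + 1.0*7 = 92.2 mm

92.2 mm


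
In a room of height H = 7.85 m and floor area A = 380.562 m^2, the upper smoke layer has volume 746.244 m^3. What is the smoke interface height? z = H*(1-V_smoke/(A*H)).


V/(A*H) = 0.24980
1 - 0.24980 = 0.75020
z = 7.85 * 0.75020 = 5.8891 m

5.8891 m


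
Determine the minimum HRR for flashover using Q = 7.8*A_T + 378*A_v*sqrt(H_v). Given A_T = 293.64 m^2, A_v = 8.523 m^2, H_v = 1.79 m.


7.8*A_T = 2290.392
sqrt(H_v) = 1.3379
378*A_v*sqrt(H_v) = 4310.3
Q = 2290.392 + 4310.3 = 6600.7 kW

6600.7 kW


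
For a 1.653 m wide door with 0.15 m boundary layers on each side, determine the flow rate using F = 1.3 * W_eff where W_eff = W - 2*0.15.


W_eff = 1.653 - 0.30 = 1.353 m
F = 1.3 * 1.353 = 1.7589 persons/s

1.7589 persons/s


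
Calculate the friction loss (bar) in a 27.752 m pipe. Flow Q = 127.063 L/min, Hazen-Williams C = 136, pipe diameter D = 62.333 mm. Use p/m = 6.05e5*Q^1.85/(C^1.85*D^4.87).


Q^1.85 = 7806.1
C^1.85 = 8852.1
D^4.87 = 5.4989e+08
p/m = 0.00097021 bar/m
p_total = 0.00097021 * 27.752 = 0.026925 bar

0.026925 bar


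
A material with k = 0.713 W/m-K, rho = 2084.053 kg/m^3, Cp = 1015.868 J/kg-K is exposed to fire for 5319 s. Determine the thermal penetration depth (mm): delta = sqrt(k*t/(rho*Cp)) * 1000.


alpha = 0.713 / (2084.053 * 1015.868) = 3.3678e-07 m^2/s
alpha * t = 0.0017913
delta = sqrt(0.0017913) * 1000 = 42.324 mm

42.324 mm


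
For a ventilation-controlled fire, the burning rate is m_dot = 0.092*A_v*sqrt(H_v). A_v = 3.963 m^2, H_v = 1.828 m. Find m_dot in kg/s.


sqrt(H_v) = 1.3520
m_dot = 0.092 * 3.963 * 1.3520 = 0.49295 kg/s

0.49295 kg/s


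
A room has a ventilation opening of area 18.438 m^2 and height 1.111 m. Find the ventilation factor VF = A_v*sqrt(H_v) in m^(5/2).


sqrt(H_v) = 1.0540
VF = 18.438 * 1.0540 = 19.434 m^(5/2)

19.434 m^(5/2)


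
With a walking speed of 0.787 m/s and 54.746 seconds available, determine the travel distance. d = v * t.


d = 0.787 * 54.746 = 43.085 m

43.085 m


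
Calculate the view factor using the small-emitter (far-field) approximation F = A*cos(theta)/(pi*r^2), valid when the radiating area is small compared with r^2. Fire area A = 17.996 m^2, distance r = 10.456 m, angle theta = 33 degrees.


cos(33 deg) = 0.83867
pi*r^2 = 343.46
F = 17.996 * 0.83867 / 343.46 = 0.043943

0.043943


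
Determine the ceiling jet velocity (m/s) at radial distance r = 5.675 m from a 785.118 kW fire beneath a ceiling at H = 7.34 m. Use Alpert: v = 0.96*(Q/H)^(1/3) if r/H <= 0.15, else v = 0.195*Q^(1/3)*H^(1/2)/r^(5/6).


r/H = 5.675 / 7.34 = 0.77316
r/H > 0.15, so v = 0.195*Q^(1/3)*H^(1/2)/r^(5/6)
Q^(1/3) = 9.2253
H^(1/2) = 2.7092
r^(5/6) = 4.2492
v = 0.195 * 9.2253 * 2.7092 / 4.2492 = 1.1470 m/s

1.1470 m/s


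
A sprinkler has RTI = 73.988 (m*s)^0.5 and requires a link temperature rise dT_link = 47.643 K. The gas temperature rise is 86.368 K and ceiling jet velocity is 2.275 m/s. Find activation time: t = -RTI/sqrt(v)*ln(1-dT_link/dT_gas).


dT_link/dT_gas = 0.55163
ln(1 - 0.55163) = -0.80213
t = -73.988 / sqrt(2.275) * -0.80213 = 39.347 s

39.347 s


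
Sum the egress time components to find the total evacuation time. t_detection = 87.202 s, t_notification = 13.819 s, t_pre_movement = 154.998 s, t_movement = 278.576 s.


Total = 87.202 + 13.819 + 154.998 + 278.576 = 534.595 s

534.595 s


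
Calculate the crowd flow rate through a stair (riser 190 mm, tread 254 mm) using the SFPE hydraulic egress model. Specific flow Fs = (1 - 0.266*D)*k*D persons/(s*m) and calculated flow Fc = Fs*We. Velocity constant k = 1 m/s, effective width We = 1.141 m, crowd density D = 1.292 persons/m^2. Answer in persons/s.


1 - 0.266*D = 1 - 0.266*1.292 = 0.65633
Fs = 0.65633 * 1 * 1.292 = 0.84798 persons/(s*m)
Fc = 0.84798 * 1.141 = 0.96754 persons/s

0.96754 persons/s


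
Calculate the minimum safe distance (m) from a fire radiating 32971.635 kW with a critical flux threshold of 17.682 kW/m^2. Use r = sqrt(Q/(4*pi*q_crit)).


4*pi*q_crit = 222.20
Q/(4*pi*q_crit) = 148.39
r = sqrt(148.39) = 12.181 m

12.181 m


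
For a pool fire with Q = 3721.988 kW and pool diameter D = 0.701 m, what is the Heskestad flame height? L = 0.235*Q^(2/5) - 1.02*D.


Q^(2/5) = 26.811
0.235 * Q^(2/5) = 6.3005
1.02 * D = 0.71502
L = 5.5855 m

5.5855 m


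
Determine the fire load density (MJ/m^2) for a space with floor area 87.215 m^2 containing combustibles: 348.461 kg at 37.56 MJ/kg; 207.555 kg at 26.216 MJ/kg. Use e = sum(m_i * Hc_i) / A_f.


Total energy = 348.461*37.56 + 207.555*26.216
= 13088.20 + 5441.262
= 18529.46 MJ
e = 18529.46 / 87.215 = 212.46 MJ/m^2

212.46 MJ/m^2


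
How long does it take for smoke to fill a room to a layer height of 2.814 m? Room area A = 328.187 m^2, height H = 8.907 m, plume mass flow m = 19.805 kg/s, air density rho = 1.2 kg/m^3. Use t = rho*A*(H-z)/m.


H - z = 6.093 m
t = 1.2 * 328.187 * 6.093 / 19.805 = 121.16 s

121.16 s


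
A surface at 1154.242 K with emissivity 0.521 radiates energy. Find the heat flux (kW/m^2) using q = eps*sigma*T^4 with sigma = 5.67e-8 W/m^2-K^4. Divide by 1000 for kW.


T^4 = 1.7750e+12
q = 0.521 * 5.67e-8 * 1.7750e+12 / 1000 = 52.433 kW/m^2

52.433 kW/m^2


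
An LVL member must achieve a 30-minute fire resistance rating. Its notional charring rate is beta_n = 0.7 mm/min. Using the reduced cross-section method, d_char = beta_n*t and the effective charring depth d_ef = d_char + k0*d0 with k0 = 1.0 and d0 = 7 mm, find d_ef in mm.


d_char = 0.7 * 30 = 21 mm
d_ef = 21 + 1.0*7 = 28 mm

28 mm


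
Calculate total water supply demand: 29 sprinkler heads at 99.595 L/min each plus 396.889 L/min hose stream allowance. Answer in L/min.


Sprinkler demand = 29 * 99.595 = 2888.255 L/min
Total = 2888.255 + 396.889 = 3285.144 L/min

3285.144 L/min


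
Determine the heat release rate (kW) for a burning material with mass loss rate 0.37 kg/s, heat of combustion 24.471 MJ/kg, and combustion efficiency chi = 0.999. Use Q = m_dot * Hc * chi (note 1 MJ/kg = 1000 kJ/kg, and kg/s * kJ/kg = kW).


Hc = 24.471 MJ/kg = 24.471 * 1000 kJ/kg = 24471 kJ/kg
Q = 0.37 kg/s * 24471 kJ/kg * 0.999 = 9045.2 kW

9045.2 kW


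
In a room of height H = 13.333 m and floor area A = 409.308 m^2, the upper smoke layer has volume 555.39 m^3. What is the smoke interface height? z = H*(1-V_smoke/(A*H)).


V/(A*H) = 0.10177
1 - 0.10177 = 0.89823
z = 13.333 * 0.89823 = 11.976 m

11.976 m


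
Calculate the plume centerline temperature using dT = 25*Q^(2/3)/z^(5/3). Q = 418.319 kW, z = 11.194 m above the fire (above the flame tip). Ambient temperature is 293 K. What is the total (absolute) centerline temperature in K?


Q^(2/3) = 55.933
z^(5/3) = 56.016
dT = 25 * 55.933 / 56.016 = 24.963 K
T = 293 + 24.963 = 317.96 K

317.96 K


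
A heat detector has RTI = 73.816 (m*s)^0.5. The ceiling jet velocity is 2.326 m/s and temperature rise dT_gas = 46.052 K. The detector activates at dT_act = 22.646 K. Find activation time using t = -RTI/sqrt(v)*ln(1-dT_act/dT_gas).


dT_act/dT_gas = 0.49175
ln(1 - 0.49175) = -0.67678
t = -73.816 / sqrt(2.326) * -0.67678 = 32.756 s

32.756 s


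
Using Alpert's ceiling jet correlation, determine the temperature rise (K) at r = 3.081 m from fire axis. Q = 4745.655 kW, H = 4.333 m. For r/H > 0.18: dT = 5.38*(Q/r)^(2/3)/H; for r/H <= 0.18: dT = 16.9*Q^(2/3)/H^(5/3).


r/H = 3.081 / 4.333 = 0.71105
r/H > 0.18, so dT = 5.38*(Q/r)^(2/3)/H
Q/r = 1540.3
(Q/r)^(2/3) = 133.37
dT = 5.38 * 133.37 / 4.333 = 165.60 K

165.60 K


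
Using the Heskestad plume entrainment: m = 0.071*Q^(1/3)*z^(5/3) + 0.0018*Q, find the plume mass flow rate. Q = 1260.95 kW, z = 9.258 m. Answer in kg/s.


Q^(1/3) = 10.804
z^(5/3) = 40.819
First term = 0.071 * 10.804 * 40.819 = 31.310
Second term = 0.0018 * 1260.95 = 2.2697
m = 33.580 kg/s

33.580 kg/s


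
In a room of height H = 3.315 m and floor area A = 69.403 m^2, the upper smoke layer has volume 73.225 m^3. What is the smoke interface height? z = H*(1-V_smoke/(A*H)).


V/(A*H) = 0.31827
1 - 0.31827 = 0.68173
z = 3.315 * 0.68173 = 2.2599 m

2.2599 m


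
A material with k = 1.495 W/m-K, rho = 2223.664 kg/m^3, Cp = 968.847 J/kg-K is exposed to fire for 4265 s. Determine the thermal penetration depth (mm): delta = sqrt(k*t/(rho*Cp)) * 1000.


alpha = 1.495 / (2223.664 * 968.847) = 6.9393e-07 m^2/s
alpha * t = 0.0029596
delta = sqrt(0.0029596) * 1000 = 54.402 mm

54.402 mm


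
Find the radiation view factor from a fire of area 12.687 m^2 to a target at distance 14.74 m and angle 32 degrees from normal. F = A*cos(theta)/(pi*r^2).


cos(32 deg) = 0.84805
pi*r^2 = 682.57
F = 12.687 * 0.84805 / 682.57 = 0.015763

0.015763


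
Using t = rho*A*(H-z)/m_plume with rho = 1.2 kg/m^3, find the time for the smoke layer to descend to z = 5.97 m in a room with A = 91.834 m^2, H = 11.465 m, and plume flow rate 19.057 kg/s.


H - z = 5.495 m
t = 1.2 * 91.834 * 5.495 / 19.057 = 31.776 s

31.776 s


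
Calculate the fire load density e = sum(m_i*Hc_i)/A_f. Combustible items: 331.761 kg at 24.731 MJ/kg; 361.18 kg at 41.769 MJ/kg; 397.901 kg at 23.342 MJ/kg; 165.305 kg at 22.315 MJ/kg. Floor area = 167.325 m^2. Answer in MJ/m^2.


Total energy = 331.761*24.731 + 361.18*41.769 + 397.901*23.342 + 165.305*22.315
= 8204.781 + 15086.13 + 9287.805 + 3688.781
= 36267.49 MJ
e = 36267.49 / 167.325 = 216.75 MJ/m^2

216.75 MJ/m^2


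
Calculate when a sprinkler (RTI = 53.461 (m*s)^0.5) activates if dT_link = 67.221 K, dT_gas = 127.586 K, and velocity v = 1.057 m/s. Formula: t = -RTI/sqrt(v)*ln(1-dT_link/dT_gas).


dT_link/dT_gas = 0.52687
ln(1 - 0.52687) = -0.74838
t = -53.461 / sqrt(1.057) * -0.74838 = 38.915 s

38.915 s


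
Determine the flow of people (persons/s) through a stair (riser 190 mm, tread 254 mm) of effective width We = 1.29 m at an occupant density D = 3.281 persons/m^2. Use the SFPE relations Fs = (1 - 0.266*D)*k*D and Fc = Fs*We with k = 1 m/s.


1 - 0.266*D = 1 - 0.266*3.281 = 0.12725
Fs = 0.12725 * 1 * 3.281 = 0.41752 persons/(s*m)
Fc = 0.41752 * 1.29 = 0.53860 persons/s

0.53860 persons/s


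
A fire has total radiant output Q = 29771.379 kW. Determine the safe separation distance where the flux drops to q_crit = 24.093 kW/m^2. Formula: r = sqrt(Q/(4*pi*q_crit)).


4*pi*q_crit = 302.76
Q/(4*pi*q_crit) = 98.333
r = sqrt(98.333) = 9.9163 m

9.9163 m


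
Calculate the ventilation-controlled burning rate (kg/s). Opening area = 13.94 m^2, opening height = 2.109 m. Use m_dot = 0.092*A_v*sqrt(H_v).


sqrt(H_v) = 1.4522
m_dot = 0.092 * 13.94 * 1.4522 = 1.8625 kg/s

1.8625 kg/s


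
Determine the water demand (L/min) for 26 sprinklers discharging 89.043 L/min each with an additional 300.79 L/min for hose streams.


Sprinkler demand = 26 * 89.043 = 2315.118 L/min
Total = 2315.118 + 300.79 = 2615.908 L/min

2615.908 L/min


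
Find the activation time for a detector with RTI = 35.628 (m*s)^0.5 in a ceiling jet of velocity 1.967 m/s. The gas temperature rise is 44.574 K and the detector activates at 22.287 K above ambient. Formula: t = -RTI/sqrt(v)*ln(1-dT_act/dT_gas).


dT_act/dT_gas = 0.5
ln(1 - 0.5) = -0.69315
t = -35.628 / sqrt(1.967) * -0.69315 = 17.608 s

17.608 s


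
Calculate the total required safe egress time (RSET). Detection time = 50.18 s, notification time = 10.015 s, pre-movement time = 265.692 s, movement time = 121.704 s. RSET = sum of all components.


Total = 50.18 + 10.015 + 265.692 + 121.704 = 447.591 s

447.591 s


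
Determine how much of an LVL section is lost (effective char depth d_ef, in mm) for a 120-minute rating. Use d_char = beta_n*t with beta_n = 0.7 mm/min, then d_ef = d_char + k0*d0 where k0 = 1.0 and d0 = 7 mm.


d_char = 0.7 * 120 = 84 mm
d_ef = 84 + 1.0*7 = 91 mm

91 mm


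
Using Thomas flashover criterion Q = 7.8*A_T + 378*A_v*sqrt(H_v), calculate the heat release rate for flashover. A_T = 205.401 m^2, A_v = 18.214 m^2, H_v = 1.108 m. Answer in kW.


7.8*A_T = 1602.1
sqrt(H_v) = 1.0526
378*A_v*sqrt(H_v) = 7247.1
Q = 1602.1 + 7247.1 = 8849.3 kW

8849.3 kW


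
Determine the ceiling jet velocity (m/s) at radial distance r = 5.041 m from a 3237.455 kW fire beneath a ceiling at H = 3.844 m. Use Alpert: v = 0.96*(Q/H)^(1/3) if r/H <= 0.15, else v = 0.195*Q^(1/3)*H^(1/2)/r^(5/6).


r/H = 5.041 / 3.844 = 1.3114
r/H > 0.15, so v = 0.195*Q^(1/3)*H^(1/2)/r^(5/6)
Q^(1/3) = 14.793
H^(1/2) = 1.9606
r^(5/6) = 3.8497
v = 0.195 * 14.793 * 1.9606 / 3.8497 = 1.4691 m/s

1.4691 m/s


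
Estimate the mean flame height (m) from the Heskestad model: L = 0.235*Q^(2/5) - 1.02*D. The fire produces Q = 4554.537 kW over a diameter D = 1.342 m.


Q^(2/5) = 29.065
0.235 * Q^(2/5) = 6.8304
1.02 * D = 1.3688
L = 5.4616 m

5.4616 m


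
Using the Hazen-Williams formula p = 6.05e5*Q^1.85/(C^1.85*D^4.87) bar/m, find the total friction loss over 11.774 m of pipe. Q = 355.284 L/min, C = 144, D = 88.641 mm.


Q^1.85 = 52308
C^1.85 = 9839.4
D^4.87 = 3.0548e+09
p/m = 0.0010529 bar/m
p_total = 0.0010529 * 11.774 = 0.012396 bar

0.012396 bar
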